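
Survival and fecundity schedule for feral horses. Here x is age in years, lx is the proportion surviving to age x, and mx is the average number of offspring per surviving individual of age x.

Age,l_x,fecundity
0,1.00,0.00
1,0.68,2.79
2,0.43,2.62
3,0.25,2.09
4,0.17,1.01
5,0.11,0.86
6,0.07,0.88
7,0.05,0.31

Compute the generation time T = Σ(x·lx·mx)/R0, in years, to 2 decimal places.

1.89

lx·mx: 0, 1.8972, 1.1266, 0.5225, 0.1717, 0.0946, 0.0616, 0.0155 → R0 = 3.8897
x·lx·mx: 0, 1.8972, 2.2532, 1.5675, 0.6868, 0.473, 0.3696, 0.1085 → Σ = 7.3558
T = 7.3558 / 3.8897 = 1.891097… → 1.89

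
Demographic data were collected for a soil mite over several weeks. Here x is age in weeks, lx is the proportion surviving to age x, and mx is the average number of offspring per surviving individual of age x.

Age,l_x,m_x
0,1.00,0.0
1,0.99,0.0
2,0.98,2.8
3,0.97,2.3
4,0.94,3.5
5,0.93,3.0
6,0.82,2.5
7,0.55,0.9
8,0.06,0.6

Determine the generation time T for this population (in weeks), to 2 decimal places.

4.06

lx·mx: 0, 0, 2.744, 2.231, 3.29, 2.79, 2.05, 0.495, 0.036 → R0 = 13.636
x·lx·mx: 0, 0, 5.488, 6.693, 13.16, 13.95, 12.3, 3.465, 0.288 → Σ = 55.344
T = 55.344 / 13.636 = 4.058668… → 4.06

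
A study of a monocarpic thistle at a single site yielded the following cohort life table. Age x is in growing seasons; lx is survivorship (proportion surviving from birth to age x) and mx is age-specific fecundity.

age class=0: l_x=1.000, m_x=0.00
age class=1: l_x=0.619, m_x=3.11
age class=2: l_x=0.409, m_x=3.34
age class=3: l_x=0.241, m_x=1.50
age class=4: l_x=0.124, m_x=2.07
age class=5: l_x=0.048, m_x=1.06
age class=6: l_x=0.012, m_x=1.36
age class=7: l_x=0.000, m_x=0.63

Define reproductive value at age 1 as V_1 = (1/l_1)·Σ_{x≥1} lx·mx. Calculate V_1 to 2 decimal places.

6.42

lx·mx for x ≥ 1: 1.92509, 1.36606, 0.3615, 0.25668, 0.05088, 0.01632, 0 → sum = 3.97653
V_1 = 3.97653 / l_1 = 3.97653 / 0.619 = 6.42412… → 6.42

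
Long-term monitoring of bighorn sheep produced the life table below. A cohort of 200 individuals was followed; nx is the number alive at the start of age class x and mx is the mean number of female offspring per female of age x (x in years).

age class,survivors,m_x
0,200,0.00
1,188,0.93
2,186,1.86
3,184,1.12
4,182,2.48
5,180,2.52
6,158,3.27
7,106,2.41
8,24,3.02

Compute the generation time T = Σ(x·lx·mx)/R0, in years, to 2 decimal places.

4.45

lx = nx/n0 = nx/200: 1, 0.94, 0.93, 0.92, 0.91, 0.9, 0.79, 0.53, 0.12
lx·mx: 0, 0.8742, 1.7298, 1.0304, 2.2568, 2.268, 2.5833, 1.2773, 0.3624 → R0 = 12.3822
x·lx·mx: 0, 0.8742, 3.4596, 3.0912, 9.0272, 11.34, 15.4998, 8.9411, 2.8992 → Σ = 55.1323
T = 55.1323 / 12.3822 = 4.452545… → 4.45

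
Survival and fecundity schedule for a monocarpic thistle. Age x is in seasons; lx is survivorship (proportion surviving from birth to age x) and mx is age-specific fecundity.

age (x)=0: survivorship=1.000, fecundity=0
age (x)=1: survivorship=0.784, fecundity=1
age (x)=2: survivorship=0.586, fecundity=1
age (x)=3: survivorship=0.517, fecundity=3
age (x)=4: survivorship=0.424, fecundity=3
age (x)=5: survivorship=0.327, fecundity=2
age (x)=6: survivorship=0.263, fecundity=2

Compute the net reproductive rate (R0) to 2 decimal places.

5.37

lx·mx by age: 0, 0.784, 0.586, 1.551, 1.272, 0.654, 0.526
R0 = Σ lx·mx = 5.373 → 5.37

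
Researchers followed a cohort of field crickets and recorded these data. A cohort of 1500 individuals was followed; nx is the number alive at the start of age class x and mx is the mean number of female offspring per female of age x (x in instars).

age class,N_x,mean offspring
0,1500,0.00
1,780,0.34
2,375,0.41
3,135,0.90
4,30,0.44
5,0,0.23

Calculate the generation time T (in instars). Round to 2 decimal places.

1.79

lx = nx/n0 = nx/1500: 1, 0.52, 0.25, 0.09, 0.02, 0
lx·mx: 0, 0.1768, 0.1025, 0.081, 0.0088, 0 → R0 = 0.3691
x·lx·mx: 0, 0.1768, 0.205, 0.243, 0.0352, 0 → Σ = 0.66
T = 0.66 / 0.3691 = 1.788133… → 1.79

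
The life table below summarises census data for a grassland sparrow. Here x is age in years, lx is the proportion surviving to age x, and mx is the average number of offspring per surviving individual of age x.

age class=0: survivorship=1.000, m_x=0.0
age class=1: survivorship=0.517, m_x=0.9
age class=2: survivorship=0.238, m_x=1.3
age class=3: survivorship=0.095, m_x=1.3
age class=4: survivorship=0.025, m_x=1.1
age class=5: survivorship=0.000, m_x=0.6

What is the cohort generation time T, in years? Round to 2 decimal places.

lx·mx: 0, 0.4653, 0.3094, 0.1235, 0.0275, 0 → R0 = 0.9257
x·lx·mx: 0, 0.4653, 0.6188, 0.3705, 0.11, 0 → Σ = 1.5646
T = 1.5646 / 0.9257 = 1.69018… → 1.69

1.69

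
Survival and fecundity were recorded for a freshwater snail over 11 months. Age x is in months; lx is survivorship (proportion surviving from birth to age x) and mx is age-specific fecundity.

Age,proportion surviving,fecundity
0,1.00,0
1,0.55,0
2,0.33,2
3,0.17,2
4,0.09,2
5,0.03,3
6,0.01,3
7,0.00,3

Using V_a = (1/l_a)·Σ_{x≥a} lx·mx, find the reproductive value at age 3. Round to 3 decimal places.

3.765

lx·mx for x ≥ 3: 0.34, 0.18, 0.09, 0.03, 0 → sum = 0.64
V_3 = 0.64 / l_3 = 0.64 / 0.17 = 3.764706… → 3.765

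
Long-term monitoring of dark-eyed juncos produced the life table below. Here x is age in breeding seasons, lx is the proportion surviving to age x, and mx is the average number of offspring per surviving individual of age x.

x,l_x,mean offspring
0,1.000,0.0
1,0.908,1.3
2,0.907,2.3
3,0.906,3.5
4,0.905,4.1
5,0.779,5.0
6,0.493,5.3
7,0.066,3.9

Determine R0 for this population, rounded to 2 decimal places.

16.91

lx·mx by age: 0, 1.1804, 2.0861, 3.171, 3.7105, 3.895, 2.6129, 0.2574
R0 = Σ lx·mx = 16.9133 → 16.91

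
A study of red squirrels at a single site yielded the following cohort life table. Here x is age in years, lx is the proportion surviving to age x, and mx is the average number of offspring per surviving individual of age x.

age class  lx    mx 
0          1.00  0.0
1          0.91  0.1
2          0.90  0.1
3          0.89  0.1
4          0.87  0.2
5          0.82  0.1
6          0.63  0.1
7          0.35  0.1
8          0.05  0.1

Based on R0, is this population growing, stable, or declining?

declining

R0 = Σ lx·mx = 0 + 0.091 + 0.09 + 0.089 + 0.174 + 0.082 + 0.063 + 0.035 + 0.005 = 0.629
R0 < 1, so the population is declining.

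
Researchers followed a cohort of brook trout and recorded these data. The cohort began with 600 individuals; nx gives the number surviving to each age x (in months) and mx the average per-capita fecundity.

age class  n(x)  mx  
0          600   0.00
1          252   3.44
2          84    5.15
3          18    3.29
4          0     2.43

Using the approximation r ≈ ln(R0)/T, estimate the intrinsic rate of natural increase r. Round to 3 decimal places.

lx = nx/n0 = nx/600: 1, 0.42, 0.14, 0.03, 0
R0 = Σ lx·mx = 0 + 1.4448 + 0.721 + 0.0987 + 0 = 2.2645
Σ x·lx·mx = 3.1829; T = 3.1829/2.2645 = 1.40556…
r ≈ ln(R0)/T = ln(2.2645)/1.40556… = 0.58151… → 0.582

0.582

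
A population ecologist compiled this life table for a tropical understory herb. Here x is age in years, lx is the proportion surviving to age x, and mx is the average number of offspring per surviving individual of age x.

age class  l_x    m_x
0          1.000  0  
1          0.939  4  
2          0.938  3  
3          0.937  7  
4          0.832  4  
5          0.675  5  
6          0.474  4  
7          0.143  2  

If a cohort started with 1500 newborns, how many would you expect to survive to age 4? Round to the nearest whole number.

1248

Expected survivors = N0 · l_4 = 1500 × 0.832 = 1248 → 1248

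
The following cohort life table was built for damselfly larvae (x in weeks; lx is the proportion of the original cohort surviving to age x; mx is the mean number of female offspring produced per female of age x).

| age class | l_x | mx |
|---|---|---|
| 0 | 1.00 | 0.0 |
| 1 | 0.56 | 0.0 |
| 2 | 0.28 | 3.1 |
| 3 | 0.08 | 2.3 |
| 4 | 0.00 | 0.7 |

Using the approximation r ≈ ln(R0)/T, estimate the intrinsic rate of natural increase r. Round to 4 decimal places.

R0 = Σ lx·mx = 0 + 0 + 0.868 + 0.184 + 0 = 1.052
Σ x·lx·mx = 2.288; T = 2.288/1.052 = 2.1749…
r ≈ ln(R0)/T = ln(1.052)/2.1749… = 0.023308… → 0.0233

0.0233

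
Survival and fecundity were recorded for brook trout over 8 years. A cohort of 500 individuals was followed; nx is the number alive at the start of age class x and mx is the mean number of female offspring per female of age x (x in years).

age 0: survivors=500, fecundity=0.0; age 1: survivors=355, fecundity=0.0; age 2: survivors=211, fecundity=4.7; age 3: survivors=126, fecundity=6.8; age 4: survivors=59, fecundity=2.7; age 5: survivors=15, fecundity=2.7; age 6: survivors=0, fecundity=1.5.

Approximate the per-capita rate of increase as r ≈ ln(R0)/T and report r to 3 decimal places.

0.536

lx = nx/n0 = nx/500: 1, 0.71, 0.422, 0.252, 0.118, 0.03, 0
R0 = Σ lx·mx = 0 + 0 + 1.9834 + 1.7136 + 0.3186 + 0.081 + 0 = 4.0966
Σ x·lx·mx = 10.787; T = 10.787/4.0966 = 2.63316…
r ≈ ln(R0)/T = ln(4.0966)/2.63316… = 0.53554… → 0.536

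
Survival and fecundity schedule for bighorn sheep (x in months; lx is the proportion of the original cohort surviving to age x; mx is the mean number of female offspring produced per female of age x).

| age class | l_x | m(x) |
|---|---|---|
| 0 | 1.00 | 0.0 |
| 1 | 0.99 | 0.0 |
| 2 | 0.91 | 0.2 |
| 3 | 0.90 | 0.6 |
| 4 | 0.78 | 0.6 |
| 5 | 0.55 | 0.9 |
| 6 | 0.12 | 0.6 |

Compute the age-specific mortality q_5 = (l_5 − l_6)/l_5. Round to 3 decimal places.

q_5 = (l_5 − l_6) / l_5 = (0.55 − 0.12) / 0.55
     = 0.43 / 0.55 = 0.781818… → 0.782

0.782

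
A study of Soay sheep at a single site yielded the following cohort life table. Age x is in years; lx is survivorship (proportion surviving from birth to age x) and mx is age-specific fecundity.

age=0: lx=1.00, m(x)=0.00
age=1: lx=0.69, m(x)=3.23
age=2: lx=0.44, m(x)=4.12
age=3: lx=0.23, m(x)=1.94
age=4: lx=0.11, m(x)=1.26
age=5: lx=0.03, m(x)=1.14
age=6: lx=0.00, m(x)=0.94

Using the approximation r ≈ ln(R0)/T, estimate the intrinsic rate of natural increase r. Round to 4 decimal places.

0.9059

R0 = Σ lx·mx = 0 + 2.2287 + 1.8128 + 0.4462 + 0.1386 + 0.0342 + 0 = 4.6605
Σ x·lx·mx = 7.9183; T = 7.9183/4.6605 = 1.69902…
r ≈ ln(R0)/T = ln(4.6605)/1.69902… = 0.905887… → 0.9059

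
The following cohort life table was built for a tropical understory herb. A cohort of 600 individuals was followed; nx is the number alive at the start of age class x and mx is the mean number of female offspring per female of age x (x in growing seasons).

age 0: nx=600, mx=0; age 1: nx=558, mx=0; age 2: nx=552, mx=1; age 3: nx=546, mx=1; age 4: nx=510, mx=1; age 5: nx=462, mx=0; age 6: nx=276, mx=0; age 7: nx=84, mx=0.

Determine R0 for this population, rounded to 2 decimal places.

2.68

lx = nx/n0 = nx/600: 1, 0.93, 0.92, 0.91, 0.85, 0.77, 0.46, 0.14
lx·mx by age: 0, 0, 0.92, 0.91, 0.85, 0, 0, 0
R0 = Σ lx·mx = 2.68 → 2.68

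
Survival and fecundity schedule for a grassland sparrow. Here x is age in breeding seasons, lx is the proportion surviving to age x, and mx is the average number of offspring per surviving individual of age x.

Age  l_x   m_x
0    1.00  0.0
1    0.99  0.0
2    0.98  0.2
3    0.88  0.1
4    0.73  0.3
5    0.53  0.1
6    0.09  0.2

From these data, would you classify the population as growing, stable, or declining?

declining

R0 = Σ lx·mx = 0 + 0 + 0.196 + 0.088 + 0.219 + 0.053 + 0.018 = 0.574
R0 < 1, so the population is declining.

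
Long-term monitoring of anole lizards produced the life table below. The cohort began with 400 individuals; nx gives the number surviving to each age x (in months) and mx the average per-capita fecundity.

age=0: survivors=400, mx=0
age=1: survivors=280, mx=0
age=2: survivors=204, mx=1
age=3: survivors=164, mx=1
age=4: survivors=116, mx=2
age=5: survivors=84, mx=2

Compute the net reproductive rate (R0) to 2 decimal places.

lx = nx/n0 = nx/400: 1, 0.7, 0.51, 0.41, 0.29, 0.21
lx·mx by age: 0, 0, 0.51, 0.41, 0.58, 0.42
R0 = Σ lx·mx = 1.92 → 1.92

1.92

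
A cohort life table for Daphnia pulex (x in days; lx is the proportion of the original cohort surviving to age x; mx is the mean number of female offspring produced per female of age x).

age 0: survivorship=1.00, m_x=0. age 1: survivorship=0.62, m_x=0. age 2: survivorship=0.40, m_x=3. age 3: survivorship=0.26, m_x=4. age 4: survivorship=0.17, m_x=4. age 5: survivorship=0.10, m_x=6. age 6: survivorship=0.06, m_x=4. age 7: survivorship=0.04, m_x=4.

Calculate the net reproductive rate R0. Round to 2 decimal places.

lx·mx by age: 0, 0, 1.2, 1.04, 0.68, 0.6, 0.24, 0.16
R0 = Σ lx·mx = 3.92 → 3.92

3.92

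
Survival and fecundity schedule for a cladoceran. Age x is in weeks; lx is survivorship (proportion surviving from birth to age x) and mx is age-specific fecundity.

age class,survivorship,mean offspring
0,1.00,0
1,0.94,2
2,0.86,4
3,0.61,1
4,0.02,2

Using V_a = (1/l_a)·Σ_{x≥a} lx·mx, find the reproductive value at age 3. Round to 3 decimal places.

1.066

lx·mx for x ≥ 3: 0.61, 0.04 → sum = 0.65
V_3 = 0.65 / l_3 = 0.65 / 0.61 = 1.065574… → 1.066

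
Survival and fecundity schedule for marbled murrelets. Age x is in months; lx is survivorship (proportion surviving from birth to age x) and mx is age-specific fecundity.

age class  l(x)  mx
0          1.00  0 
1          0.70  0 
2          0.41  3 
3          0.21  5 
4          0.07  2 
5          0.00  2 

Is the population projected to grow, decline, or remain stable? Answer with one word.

R0 = Σ lx·mx = 0 + 0 + 1.23 + 1.05 + 0.14 + 0 = 2.42
R0 > 1, so the population is growing.

growing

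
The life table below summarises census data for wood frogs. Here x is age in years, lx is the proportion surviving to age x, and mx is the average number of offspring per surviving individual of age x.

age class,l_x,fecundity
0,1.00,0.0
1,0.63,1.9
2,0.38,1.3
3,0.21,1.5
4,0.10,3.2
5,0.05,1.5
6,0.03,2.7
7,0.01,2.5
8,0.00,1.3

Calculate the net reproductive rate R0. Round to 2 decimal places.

2.51

lx·mx by age: 0, 1.197, 0.494, 0.315, 0.32, 0.075, 0.081, 0.025, 0
R0 = Σ lx·mx = 2.507 → 2.51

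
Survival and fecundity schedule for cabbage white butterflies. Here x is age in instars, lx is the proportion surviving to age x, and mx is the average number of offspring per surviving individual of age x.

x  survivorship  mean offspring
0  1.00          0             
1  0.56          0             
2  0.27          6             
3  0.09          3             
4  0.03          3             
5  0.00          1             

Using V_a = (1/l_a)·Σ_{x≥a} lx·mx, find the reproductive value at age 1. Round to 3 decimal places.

3.536

lx·mx for x ≥ 1: 0, 1.62, 0.27, 0.09, 0 → sum = 1.98
V_1 = 1.98 / l_1 = 1.98 / 0.56 = 3.535714… → 3.536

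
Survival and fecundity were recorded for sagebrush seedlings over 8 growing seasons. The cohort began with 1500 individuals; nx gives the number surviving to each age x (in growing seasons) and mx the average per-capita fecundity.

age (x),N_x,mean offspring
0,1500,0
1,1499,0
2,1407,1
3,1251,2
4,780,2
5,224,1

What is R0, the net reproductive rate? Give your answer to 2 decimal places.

lx = nx/n0 = nx/1500: 1, 0.99933…, 0.938, 0.834, 0.52, 0.14933…
lx·mx by age: 0, 0, 0.938, 1.668, 1.04, 0.149333…
R0 = Σ lx·mx = 3.795333… → 3.80

3.80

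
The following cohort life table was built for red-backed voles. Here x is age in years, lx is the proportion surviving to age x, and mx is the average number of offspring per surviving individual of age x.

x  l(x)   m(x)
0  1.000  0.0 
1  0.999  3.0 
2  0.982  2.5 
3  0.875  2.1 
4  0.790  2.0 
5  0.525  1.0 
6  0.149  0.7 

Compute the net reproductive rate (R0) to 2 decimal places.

lx·mx by age: 0, 2.997, 2.455, 1.8375, 1.58, 0.525, 0.1043
R0 = Σ lx·mx = 9.4988 → 9.50

9.50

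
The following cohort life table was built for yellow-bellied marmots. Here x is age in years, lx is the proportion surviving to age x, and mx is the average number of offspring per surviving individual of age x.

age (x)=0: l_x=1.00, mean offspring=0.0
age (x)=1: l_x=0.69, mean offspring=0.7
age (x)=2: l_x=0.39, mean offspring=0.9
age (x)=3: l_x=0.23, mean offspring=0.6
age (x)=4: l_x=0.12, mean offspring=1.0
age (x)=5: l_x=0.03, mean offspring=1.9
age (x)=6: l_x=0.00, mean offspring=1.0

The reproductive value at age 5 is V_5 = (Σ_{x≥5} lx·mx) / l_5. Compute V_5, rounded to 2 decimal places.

lx·mx for x ≥ 5: 0.057, 0 → sum = 0.057
V_5 = 0.057 / l_5 = 0.057 / 0.03 = 1.9 → 1.90

1.90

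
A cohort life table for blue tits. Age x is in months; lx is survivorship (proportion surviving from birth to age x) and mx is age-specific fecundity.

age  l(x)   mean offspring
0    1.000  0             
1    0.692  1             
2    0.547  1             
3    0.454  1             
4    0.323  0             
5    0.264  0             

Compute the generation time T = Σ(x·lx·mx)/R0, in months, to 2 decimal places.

1.86

lx·mx: 0, 0.692, 0.547, 0.454, 0, 0 → R0 = 1.693
x·lx·mx: 0, 0.692, 1.094, 1.362, 0, 0 → Σ = 3.148
T = 3.148 / 1.693 = 1.859421… → 1.86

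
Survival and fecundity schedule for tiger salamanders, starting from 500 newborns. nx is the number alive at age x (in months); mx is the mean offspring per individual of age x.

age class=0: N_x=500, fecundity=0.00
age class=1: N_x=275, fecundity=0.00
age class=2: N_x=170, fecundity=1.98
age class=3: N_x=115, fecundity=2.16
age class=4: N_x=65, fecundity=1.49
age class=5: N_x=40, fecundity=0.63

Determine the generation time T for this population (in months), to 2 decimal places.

2.73

lx = nx/n0 = nx/500: 1, 0.55, 0.34, 0.23, 0.13, 0.08
lx·mx: 0, 0, 0.6732, 0.4968, 0.1937, 0.0504 → R0 = 1.4141
x·lx·mx: 0, 0, 1.3464, 1.4904, 0.7748, 0.252 → Σ = 3.8636
T = 3.8636 / 1.4141 = 2.732197… → 2.73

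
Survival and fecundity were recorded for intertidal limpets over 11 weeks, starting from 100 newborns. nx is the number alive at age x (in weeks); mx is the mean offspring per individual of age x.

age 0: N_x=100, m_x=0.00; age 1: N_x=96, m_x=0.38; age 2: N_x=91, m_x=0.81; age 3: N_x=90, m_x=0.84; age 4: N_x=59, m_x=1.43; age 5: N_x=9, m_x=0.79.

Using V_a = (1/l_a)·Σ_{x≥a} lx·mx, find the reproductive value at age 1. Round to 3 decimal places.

2.888

lx = nx/n0 = nx/100: 1, 0.96, 0.91, 0.9, 0.59, 0.09
lx·mx for x ≥ 1: 0.3648, 0.7371, 0.756, 0.8437, 0.0711 → sum = 2.7727
V_1 = 2.7727 / l_1 = 2.7727 / 0.96 = 2.888229… → 2.888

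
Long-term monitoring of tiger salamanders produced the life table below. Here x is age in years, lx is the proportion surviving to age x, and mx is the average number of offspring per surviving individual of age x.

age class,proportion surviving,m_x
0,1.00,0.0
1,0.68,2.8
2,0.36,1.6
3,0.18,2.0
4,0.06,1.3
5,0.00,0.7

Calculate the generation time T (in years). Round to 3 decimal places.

1.524

lx·mx: 0, 1.904, 0.576, 0.36, 0.078, 0 → R0 = 2.918
x·lx·mx: 0, 1.904, 1.152, 1.08, 0.312, 0 → Σ = 4.448
T = 4.448 / 2.918 = 1.524332… → 1.524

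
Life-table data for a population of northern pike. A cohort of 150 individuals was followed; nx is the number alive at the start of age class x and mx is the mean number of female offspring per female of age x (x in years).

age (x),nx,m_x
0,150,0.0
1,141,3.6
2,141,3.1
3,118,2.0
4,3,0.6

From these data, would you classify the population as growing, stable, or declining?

lx = nx/n0 = nx/150: 1, 0.94, 0.94, 0.78667…, 0.02
R0 = Σ lx·mx = 0 + 3.384 + 2.914 + 1.573333… + 0.012 = 7.883333…
R0 > 1, so the population is growing.

growing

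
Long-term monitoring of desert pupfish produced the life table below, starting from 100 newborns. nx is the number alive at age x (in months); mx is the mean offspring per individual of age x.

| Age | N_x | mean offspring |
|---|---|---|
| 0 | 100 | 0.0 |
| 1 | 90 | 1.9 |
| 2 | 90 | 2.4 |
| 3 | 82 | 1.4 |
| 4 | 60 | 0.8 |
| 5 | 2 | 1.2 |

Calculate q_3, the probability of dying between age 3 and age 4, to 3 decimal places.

0.268

lx = nx/n0 = nx/100: 1, 0.9, 0.9, 0.82, 0.6, 0.02
q_3 = (l_3 − l_4) / l_3 = (0.82 − 0.6) / 0.82
     = 0.22 / 0.82 = 0.268293… → 0.268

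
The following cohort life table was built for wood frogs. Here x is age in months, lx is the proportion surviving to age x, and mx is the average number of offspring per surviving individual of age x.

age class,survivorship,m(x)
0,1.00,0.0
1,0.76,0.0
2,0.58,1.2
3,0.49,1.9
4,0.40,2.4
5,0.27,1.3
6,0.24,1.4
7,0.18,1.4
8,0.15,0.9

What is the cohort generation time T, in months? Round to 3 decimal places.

3.999

lx·mx: 0, 0, 0.696, 0.931, 0.96, 0.351, 0.336, 0.252, 0.135 → R0 = 3.661
x·lx·mx: 0, 0, 1.392, 2.793, 3.84, 1.755, 2.016, 1.764, 1.08 → Σ = 14.64
T = 14.64 / 3.661 = 3.998907… → 3.999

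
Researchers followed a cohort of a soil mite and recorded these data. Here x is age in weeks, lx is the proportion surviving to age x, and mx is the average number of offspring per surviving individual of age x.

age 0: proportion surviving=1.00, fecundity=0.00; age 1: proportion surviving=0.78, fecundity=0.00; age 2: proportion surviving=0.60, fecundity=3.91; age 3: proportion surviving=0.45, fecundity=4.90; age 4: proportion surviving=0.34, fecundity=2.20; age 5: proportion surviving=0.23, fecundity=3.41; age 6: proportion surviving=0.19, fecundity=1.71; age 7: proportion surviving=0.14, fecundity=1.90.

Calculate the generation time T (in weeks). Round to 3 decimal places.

lx·mx: 0, 0, 2.346, 2.205, 0.748, 0.7843, 0.3249, 0.266 → R0 = 6.6742
x·lx·mx: 0, 0, 4.692, 6.615, 2.992, 3.9215, 1.9494, 1.862 → Σ = 22.0319
T = 22.0319 / 6.6742 = 3.301055… → 3.301

3.301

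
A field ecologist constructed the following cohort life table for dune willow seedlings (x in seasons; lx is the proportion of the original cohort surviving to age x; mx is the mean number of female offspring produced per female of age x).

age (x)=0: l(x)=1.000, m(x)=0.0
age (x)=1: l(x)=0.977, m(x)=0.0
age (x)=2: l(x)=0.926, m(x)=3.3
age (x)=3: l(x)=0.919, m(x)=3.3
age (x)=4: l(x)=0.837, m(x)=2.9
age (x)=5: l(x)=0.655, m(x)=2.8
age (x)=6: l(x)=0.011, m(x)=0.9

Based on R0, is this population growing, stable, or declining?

R0 = Σ lx·mx = 0 + 0 + 3.0558 + 3.0327 + 2.4273 + 1.834 + 0.0099 = 10.3597
R0 > 1, so the population is growing.

growing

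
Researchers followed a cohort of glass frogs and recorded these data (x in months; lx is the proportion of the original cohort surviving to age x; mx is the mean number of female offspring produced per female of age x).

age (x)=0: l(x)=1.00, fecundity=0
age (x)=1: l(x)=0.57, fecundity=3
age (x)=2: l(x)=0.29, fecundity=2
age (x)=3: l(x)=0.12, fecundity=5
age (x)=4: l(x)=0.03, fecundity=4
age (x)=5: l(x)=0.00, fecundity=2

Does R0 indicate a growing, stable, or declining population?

R0 = Σ lx·mx = 0 + 1.71 + 0.58 + 0.6 + 0.12 + 0 = 3.01
R0 > 1, so the population is growing.

growing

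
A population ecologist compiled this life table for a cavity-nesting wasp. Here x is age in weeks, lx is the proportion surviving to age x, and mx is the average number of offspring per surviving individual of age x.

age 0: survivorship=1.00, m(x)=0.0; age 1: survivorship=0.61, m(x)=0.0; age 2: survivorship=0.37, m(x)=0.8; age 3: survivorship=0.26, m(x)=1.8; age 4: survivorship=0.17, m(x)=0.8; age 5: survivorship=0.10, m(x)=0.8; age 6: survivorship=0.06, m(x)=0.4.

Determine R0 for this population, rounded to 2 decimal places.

1.00

lx·mx by age: 0, 0, 0.296, 0.468, 0.136, 0.08, 0.024
R0 = Σ lx·mx = 1.004 → 1.00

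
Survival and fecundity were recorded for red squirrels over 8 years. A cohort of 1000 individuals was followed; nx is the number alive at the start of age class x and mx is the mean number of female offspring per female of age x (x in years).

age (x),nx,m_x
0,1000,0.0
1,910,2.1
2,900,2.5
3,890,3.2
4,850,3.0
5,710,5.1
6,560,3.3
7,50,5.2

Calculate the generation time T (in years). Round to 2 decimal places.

lx = nx/n0 = nx/1000: 1, 0.91, 0.9, 0.89, 0.85, 0.71, 0.56, 0.05
lx·mx: 0, 1.911, 2.25, 2.848, 2.55, 3.621, 1.848, 0.26 → R0 = 15.288
x·lx·mx: 0, 1.911, 4.5, 8.544, 10.2, 18.105, 11.088, 1.82 → Σ = 56.168
T = 56.168 / 15.288 = 3.673993… → 3.67

3.67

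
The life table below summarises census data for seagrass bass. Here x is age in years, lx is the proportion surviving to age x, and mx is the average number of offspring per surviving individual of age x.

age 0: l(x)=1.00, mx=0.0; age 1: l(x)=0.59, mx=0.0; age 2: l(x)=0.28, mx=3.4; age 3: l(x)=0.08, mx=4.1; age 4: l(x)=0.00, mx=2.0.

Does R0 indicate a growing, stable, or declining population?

growing

R0 = Σ lx·mx = 0 + 0 + 0.952 + 0.328 + 0 = 1.28
R0 > 1, so the population is growing.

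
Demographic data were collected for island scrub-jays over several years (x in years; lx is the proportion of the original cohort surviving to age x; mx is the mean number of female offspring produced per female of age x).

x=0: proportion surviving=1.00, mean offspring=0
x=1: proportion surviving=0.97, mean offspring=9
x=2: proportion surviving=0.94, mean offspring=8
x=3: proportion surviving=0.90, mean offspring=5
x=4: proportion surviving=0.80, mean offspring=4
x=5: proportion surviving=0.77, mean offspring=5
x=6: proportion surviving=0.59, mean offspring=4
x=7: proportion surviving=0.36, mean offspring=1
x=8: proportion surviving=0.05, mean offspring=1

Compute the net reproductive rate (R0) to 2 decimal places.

30.57

lx·mx by age: 0, 8.73, 7.52, 4.5, 3.2, 3.85, 2.36, 0.36, 0.05
R0 = Σ lx·mx = 30.57 → 30.57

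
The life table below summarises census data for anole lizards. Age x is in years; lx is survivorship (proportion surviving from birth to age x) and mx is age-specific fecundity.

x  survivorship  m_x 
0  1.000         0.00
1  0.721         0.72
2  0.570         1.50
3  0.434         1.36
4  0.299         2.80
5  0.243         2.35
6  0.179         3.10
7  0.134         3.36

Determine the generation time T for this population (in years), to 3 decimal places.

lx·mx: 0, 0.51912, 0.855, 0.59024, 0.8372, 0.57105, 0.5549, 0.45024 → R0 = 4.37775
x·lx·mx: 0, 0.51912, 1.71, 1.77072, 3.3488, 2.85525, 3.3294, 3.15168 → Σ = 16.68497
T = 16.68497 / 4.37775 = 3.811312… → 3.811

3.811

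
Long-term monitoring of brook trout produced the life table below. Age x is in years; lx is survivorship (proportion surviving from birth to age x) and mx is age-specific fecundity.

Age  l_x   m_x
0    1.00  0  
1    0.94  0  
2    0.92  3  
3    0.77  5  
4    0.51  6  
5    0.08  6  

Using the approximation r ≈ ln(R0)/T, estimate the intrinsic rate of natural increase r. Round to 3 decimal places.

R0 = Σ lx·mx = 0 + 0 + 2.76 + 3.85 + 3.06 + 0.48 = 10.15
Σ x·lx·mx = 31.71; T = 31.71/10.15 = 3.12414…
r ≈ ln(R0)/T = ln(10.15)/3.12414… = 0.7418… → 0.742

0.742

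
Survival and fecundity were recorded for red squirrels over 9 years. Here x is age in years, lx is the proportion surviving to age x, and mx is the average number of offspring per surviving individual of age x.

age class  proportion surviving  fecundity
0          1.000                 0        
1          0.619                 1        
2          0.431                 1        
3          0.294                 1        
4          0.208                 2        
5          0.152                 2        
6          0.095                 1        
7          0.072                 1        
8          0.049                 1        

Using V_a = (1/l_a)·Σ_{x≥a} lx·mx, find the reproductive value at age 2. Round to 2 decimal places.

3.85

lx·mx for x ≥ 2: 0.431, 0.294, 0.416, 0.304, 0.095, 0.072, 0.049 → sum = 1.661
V_2 = 1.661 / l_2 = 1.661 / 0.431 = 3.853828… → 3.85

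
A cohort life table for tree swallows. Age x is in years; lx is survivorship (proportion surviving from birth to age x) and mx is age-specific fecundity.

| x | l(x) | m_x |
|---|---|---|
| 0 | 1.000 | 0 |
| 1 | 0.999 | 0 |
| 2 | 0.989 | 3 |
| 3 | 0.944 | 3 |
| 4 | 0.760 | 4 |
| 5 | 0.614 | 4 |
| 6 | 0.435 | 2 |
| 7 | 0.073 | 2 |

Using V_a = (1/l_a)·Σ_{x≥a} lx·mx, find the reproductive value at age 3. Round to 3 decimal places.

lx·mx for x ≥ 3: 2.832, 3.04, 2.456, 0.87, 0.146 → sum = 9.344
V_3 = 9.344 / l_3 = 9.344 / 0.944 = 9.898305… → 9.898

9.898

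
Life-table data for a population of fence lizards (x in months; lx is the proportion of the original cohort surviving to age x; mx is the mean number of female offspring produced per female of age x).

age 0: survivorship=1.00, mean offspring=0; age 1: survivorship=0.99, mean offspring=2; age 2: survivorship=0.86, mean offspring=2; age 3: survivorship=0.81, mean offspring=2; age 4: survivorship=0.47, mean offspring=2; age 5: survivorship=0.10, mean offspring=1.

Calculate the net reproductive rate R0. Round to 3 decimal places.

6.360

lx·mx by age: 0, 1.98, 1.72, 1.62, 0.94, 0.1
R0 = Σ lx·mx = 6.36 → 6.360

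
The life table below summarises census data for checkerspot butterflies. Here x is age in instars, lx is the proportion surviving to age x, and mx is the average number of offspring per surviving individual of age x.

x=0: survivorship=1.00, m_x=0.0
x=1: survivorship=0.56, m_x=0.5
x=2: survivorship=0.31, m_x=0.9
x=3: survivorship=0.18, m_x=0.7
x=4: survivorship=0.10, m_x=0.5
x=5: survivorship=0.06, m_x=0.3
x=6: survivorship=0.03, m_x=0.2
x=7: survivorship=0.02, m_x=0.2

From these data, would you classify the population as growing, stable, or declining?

declining

R0 = Σ lx·mx = 0 + 0.28 + 0.279 + 0.126 + 0.05 + 0.018 + 0.006 + 0.004 = 0.763
R0 < 1, so the population is declining.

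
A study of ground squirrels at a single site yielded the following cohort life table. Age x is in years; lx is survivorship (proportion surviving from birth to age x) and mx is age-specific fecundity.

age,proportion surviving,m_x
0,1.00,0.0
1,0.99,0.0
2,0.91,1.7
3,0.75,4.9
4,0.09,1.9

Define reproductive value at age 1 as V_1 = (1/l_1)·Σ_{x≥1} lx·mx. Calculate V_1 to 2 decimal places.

lx·mx for x ≥ 1: 0, 1.547, 3.675, 0.171 → sum = 5.393
V_1 = 5.393 / l_1 = 5.393 / 0.99 = 5.447475… → 5.45

5.45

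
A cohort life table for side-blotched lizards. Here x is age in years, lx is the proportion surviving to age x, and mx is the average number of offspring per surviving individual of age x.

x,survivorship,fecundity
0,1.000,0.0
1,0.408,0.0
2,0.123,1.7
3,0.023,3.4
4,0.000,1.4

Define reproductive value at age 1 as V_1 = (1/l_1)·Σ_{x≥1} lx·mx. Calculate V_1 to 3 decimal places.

0.704

lx·mx for x ≥ 1: 0, 0.2091, 0.0782, 0 → sum = 0.2873
V_1 = 0.2873 / l_1 = 0.2873 / 0.408 = 0.704167… → 0.704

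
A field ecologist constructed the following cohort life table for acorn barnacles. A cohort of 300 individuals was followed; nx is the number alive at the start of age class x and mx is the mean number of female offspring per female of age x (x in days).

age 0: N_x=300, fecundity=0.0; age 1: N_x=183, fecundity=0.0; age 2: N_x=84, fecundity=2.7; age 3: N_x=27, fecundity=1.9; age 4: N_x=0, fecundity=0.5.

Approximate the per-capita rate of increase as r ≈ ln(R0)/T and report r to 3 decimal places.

lx = nx/n0 = nx/300: 1, 0.61, 0.28, 0.09, 0
R0 = Σ lx·mx = 0 + 0 + 0.756 + 0.171 + 0 = 0.927
Σ x·lx·mx = 2.025; T = 2.025/0.927 = 2.18447…
r ≈ ln(R0)/T = ln(0.927)/2.18447… = -0.0347… → -0.035

-0.035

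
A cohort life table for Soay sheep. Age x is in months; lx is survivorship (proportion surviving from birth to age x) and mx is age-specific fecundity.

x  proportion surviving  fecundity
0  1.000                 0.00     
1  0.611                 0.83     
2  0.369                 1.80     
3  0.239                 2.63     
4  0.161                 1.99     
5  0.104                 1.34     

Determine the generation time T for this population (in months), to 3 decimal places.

2.522

lx·mx: 0, 0.50713, 0.6642, 0.62857, 0.32039, 0.13936 → R0 = 2.25965
x·lx·mx: 0, 0.50713, 1.3284, 1.88571, 1.28156, 0.6968 → Σ = 5.6996
T = 5.6996 / 2.25965 = 2.522338… → 2.522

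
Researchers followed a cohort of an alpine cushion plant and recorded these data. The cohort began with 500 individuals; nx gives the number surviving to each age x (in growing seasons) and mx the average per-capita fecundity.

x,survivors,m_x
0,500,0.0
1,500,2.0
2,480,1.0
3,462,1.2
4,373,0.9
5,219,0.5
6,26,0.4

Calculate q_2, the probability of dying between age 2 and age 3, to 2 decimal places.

lx = nx/n0 = nx/500: 1, 1, 0.96, 0.924, 0.746, 0.438, 0.052
q_2 = (l_2 − l_3) / l_2 = (0.96 − 0.924) / 0.96
     = 0.036 / 0.96 = 0.0375 → 0.04

0.04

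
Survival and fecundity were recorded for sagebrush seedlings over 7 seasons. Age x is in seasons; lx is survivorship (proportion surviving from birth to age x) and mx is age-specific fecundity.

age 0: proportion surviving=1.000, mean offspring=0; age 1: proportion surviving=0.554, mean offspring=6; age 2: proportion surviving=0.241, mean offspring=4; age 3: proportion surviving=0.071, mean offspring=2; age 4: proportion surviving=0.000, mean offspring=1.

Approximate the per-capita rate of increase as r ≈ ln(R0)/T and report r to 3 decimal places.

1.161

R0 = Σ lx·mx = 0 + 3.324 + 0.964 + 0.142 + 0 = 4.43
Σ x·lx·mx = 5.678; T = 5.678/4.43 = 1.28172…
r ≈ ln(R0)/T = ln(4.43)/1.28172… = 1.16126… → 1.161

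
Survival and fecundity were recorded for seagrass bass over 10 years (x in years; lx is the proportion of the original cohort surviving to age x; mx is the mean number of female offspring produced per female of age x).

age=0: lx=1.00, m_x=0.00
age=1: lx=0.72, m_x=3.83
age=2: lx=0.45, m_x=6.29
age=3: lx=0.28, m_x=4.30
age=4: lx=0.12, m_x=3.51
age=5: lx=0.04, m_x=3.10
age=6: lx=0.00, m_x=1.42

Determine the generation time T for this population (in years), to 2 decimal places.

lx·mx: 0, 2.7576, 2.8305, 1.204, 0.4212, 0.124, 0 → R0 = 7.3373
x·lx·mx: 0, 2.7576, 5.661, 3.612, 1.6848, 0.62, 0 → Σ = 14.3354
T = 14.3354 / 7.3373 = 1.95377… → 1.95

1.95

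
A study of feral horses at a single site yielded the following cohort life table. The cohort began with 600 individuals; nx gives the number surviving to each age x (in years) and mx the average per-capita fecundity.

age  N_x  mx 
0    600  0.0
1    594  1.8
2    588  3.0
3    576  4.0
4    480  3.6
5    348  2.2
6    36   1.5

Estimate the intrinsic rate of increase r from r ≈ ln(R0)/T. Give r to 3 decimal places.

lx = nx/n0 = nx/600: 1, 0.99, 0.98, 0.96, 0.8, 0.58, 0.06
R0 = Σ lx·mx = 0 + 1.782 + 2.94 + 3.84 + 2.88 + 1.276 + 0.09 = 12.808
Σ x·lx·mx = 37.622; T = 37.622/12.808 = 2.93738…
r ≈ ln(R0)/T = ln(12.808)/2.93738… = 0.86814… → 0.868

0.868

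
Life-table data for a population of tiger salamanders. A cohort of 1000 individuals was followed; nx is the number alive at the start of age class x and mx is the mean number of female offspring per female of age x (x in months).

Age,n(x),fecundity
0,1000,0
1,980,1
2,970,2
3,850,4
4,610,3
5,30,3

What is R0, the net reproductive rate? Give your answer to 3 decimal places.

lx = nx/n0 = nx/1000: 1, 0.98, 0.97, 0.85, 0.61, 0.03
lx·mx by age: 0, 0.98, 1.94, 3.4, 1.83, 0.09
R0 = Σ lx·mx = 8.24 → 8.240

8.240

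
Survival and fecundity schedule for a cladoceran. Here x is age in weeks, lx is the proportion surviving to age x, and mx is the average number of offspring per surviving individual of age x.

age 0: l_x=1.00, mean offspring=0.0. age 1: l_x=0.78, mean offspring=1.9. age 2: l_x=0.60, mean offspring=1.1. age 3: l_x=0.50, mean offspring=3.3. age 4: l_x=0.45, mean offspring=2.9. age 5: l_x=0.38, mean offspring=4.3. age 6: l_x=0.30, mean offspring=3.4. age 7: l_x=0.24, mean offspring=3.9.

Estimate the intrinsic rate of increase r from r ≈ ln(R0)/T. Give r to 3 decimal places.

0.555

R0 = Σ lx·mx = 0 + 1.482 + 0.66 + 1.65 + 1.305 + 1.634 + 1.02 + 0.936 = 8.687
Σ x·lx·mx = 33.814; T = 33.814/8.687 = 3.89248…
r ≈ ln(R0)/T = ln(8.687)/3.89248… = 0.55539… → 0.555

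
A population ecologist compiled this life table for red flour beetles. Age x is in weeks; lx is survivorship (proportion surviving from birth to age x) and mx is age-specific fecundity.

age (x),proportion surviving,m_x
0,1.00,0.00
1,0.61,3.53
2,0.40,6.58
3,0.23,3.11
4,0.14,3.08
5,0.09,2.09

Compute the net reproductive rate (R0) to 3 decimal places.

lx·mx by age: 0, 2.1533, 2.632, 0.7153, 0.4312, 0.1881
R0 = Σ lx·mx = 6.1199 → 6.120

6.120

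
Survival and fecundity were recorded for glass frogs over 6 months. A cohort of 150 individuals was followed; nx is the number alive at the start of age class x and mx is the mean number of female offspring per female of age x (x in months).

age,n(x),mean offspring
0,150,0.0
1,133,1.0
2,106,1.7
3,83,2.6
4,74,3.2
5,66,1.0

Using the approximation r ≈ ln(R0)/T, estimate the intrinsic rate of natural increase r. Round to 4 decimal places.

0.5893

lx = nx/n0 = nx/150: 1, 0.88667…, 0.70667…, 0.55333…, 0.49333…, 0.44
R0 = Σ lx·mx = 0 + 0.88667… + 1.20133… + 1.43867… + 1.57867… + 0.44 = 5.545333…
Σ x·lx·mx = 16.12…; T = 16.12…/5.545333… = 2.90695…
r ≈ ln(R0)/T = ln(5.545333…)/2.90695… = 0.589263… → 0.5893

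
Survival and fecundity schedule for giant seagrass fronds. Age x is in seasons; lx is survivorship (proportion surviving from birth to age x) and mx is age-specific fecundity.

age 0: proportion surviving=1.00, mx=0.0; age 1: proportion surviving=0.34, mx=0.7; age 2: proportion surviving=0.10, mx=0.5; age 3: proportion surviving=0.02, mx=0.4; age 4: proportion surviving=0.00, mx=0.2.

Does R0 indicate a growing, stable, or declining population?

declining

R0 = Σ lx·mx = 0 + 0.238 + 0.05 + 0.008 + 0 = 0.296
R0 < 1, so the population is declining.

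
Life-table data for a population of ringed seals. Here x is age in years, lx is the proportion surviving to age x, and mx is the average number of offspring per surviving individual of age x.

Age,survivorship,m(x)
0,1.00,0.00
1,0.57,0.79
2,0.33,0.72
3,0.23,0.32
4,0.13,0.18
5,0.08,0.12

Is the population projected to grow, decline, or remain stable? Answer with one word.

declining

R0 = Σ lx·mx = 0 + 0.4503 + 0.2376 + 0.0736 + 0.0234 + 0.0096 = 0.7945
R0 < 1, so the population is declining.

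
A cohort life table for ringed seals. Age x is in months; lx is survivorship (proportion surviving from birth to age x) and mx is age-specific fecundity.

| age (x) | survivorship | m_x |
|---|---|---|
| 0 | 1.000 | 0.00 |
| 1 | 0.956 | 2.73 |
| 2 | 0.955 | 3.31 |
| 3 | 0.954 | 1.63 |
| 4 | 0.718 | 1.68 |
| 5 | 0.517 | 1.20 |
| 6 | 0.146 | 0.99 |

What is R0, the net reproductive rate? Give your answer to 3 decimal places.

9.297

lx·mx by age: 0, 2.60988, 3.16105, 1.55502, 1.20624, 0.6204, 0.14454
R0 = Σ lx·mx = 9.29713 → 9.297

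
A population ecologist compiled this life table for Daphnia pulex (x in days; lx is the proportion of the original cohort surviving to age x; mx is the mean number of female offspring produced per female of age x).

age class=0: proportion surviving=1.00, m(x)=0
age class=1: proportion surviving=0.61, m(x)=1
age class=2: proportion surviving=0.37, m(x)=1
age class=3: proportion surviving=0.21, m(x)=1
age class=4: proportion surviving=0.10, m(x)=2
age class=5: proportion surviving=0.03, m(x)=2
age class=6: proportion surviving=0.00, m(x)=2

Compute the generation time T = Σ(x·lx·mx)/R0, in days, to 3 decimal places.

lx·mx: 0, 0.61, 0.37, 0.21, 0.2, 0.06, 0 → R0 = 1.45
x·lx·mx: 0, 0.61, 0.74, 0.63, 0.8, 0.3, 0 → Σ = 3.08
T = 3.08 / 1.45 = 2.124138… → 2.124

2.124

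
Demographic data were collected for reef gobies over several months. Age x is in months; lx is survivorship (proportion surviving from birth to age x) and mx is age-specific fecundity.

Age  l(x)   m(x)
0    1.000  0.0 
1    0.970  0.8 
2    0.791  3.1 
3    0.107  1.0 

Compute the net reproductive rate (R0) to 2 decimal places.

lx·mx by age: 0, 0.776, 2.4521, 0.107
R0 = Σ lx·mx = 3.3351 → 3.34

3.34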